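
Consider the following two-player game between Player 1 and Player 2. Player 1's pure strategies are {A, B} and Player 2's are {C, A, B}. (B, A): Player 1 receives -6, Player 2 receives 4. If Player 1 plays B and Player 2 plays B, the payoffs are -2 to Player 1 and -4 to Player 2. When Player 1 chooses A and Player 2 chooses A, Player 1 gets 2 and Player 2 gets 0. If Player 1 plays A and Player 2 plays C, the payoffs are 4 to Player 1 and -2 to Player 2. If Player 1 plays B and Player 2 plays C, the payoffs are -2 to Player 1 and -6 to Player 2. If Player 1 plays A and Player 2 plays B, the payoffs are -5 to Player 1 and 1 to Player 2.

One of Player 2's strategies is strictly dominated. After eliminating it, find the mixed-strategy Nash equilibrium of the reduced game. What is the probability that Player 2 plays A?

q = 3/11

Player 2's strategy C is strictly dominated by B: 1 > -2 and -4 > -6. Eliminate C.
Set Player 1's expected payoff from A equal to that from B:
  Player 1's expected payoff from A: q·2 + (1−q)·(-5) = 7q - 5
  Player 1's expected payoff from B: q·(-6) + (1−q)·(-2) = -4q - 2
  7q - 5 = -4q - 2  ⇒  11q = 3  ⇒  q = 3/11.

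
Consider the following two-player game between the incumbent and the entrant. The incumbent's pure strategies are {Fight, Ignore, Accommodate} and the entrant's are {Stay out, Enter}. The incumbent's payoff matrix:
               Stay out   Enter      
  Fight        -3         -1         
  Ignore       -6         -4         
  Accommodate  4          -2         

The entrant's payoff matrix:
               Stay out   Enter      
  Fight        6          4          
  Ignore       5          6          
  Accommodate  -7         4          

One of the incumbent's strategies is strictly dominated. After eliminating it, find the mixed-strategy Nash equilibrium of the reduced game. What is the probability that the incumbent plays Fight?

p = 11/13

The incumbent's strategy Ignore is strictly dominated by Fight: -3 > -6 and -1 > -4. Eliminate Ignore.
Set the entrant's expected payoff from Stay out equal to that from Enter:
  the entrant's payoff to Stay out: p·6 + (1−p)·(-7) = 13p - 7
  the entrant's payoff to Enter: p·4 + (1−p)·4 = 4
  13p - 7 = 4  ⇒  13p = 11  ⇒  p = 11/13.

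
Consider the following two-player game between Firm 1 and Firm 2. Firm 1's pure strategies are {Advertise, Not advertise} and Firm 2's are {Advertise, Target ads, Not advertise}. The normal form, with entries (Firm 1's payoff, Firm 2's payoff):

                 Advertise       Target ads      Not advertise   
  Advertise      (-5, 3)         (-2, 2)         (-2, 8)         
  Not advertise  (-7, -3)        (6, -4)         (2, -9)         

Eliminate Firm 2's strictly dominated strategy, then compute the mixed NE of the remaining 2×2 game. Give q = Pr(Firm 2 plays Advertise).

q = 2/3

Firm 2's strategy Target ads is strictly dominated by Advertise: 3 > 2 and -3 > -4. Eliminate Target ads.
Firm 2's mix must leave Firm 1 indifferent between Advertise and Not advertise.
  Firm 1's payoff from Advertise: q·(-5) + (1−q)·(-2) = -3q - 2
  Firm 1's payoff from Not advertise: q·(-7) + (1−q)·2 = -9q + 2
  -3q - 2 = -9q + 2  ⇒  6q = 4  ⇒  q = 2/3.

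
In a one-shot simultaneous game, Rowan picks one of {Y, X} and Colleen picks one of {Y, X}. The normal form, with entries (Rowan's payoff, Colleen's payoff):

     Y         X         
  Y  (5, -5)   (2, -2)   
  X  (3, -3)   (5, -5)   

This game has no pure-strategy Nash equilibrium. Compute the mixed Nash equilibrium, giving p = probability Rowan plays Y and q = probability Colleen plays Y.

For Colleen to be willing to mix, Colleen must be indifferent between Y and X, which pins down Rowan's mix.
  Colleen's expected payoff from Y: p·(-5) + (1−p)·(-3) = -2p - 3
  Colleen's expected payoff from X: p·(-2) + (1−p)·(-5) = 3p - 5
  -2p - 3 = 3p - 5  ⇒  -5p = -2  ⇒  p = 2/5.
Colleen's mix must leave Rowan indifferent between Y and X.
  Rowan's payoff to Y: q·5 + (1−q)·2 = 3q + 2
  Rowan's payoff to X: q·3 + (1−q)·5 = -2q + 5
  3q + 2 = -2q + 5  ⇒  5q = 3  ⇒  q = 3/5.

p = 2/5, q = 3/5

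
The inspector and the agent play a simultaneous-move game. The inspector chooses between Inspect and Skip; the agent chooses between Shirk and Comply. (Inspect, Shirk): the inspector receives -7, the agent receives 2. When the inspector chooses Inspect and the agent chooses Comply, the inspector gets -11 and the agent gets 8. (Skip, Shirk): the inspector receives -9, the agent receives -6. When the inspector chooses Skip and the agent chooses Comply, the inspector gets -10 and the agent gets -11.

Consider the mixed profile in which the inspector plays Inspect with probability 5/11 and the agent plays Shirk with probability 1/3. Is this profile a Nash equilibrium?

Check the agent's indifference given the inspector's mix p = 5/11:
  payoff from Shirk = -26/11; payoff from Comply = -26/11 — equal.
Check the inspector's indifference given the agent's mix q = 1/3:
  payoff from Inspect = -29/3; payoff from Skip = -29/3 — equal.
Both players are indifferent, so neither can profitably deviate.

Yes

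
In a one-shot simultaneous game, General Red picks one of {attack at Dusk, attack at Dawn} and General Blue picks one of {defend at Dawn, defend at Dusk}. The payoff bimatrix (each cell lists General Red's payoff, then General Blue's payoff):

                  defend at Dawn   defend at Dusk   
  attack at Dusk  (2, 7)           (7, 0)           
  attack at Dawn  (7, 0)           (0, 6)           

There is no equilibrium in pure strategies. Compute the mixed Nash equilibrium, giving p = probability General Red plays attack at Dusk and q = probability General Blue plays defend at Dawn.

General Blue's indifference between defend at Dawn and defend at Dusk determines General Red's mixing probability p:
  General Blue's expected payoff from defend at Dawn: p·7 + (1−p)·0 = 7p
  General Blue's expected payoff from defend at Dusk: p·0 + (1−p)·6 = -6p + 6
  7p = -6p + 6  ⇒  13p = 6  ⇒  p = 6/13.
Set General Red's expected payoff from attack at Dusk equal to that from attack at Dawn:
  General Red's payoff to attack at Dusk: q·2 + (1−q)·7 = -5q + 7
  General Red's payoff to attack at Dawn: q·7 + (1−q)·0 = 7q
  -5q + 7 = 7q  ⇒  -12q = -7  ⇒  q = 7/12.

p = 6/13, q = 7/12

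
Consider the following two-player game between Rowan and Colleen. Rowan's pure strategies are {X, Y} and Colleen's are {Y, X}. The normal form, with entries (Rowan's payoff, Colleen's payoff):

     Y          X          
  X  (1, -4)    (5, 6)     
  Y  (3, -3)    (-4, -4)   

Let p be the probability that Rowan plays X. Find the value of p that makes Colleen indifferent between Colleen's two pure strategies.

Set Colleen's expected payoff from Y equal to that from X:
  Colleen's payoff from Y: p·(-4) + (1−p)·(-3) = -p - 3
  Colleen's payoff from X: p·6 + (1−p)·(-4) = 10p - 4
  -p - 3 = 10p - 4  ⇒  -11p = -1  ⇒  p = 1/11.

p = 1/11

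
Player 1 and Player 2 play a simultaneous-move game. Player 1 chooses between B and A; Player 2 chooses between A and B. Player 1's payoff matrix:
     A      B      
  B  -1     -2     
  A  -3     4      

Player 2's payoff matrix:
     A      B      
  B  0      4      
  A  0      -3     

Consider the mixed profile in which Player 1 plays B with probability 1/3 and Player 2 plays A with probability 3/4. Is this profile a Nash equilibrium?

No

Given Player 1's mix p = 1/3, Player 2's payoff from A is 0 but from B is -2/3. Player 2 strictly prefers A, so Player 2 would not mix.
So the proposed profile is not a Nash equilibrium.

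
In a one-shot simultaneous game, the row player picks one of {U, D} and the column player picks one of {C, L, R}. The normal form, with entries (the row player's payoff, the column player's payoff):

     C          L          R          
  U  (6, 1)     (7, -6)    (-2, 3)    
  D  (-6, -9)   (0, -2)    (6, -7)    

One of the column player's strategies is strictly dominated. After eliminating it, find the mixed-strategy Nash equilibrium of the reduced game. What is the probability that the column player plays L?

q = 8/15

The column player's strategy C is strictly dominated by R: 3 > 1 and -7 > -9. Eliminate C.
The column player's mix must leave the row player indifferent between U and D.
  the row player's payoff from U: q·7 + (1−q)·(-2) = 9q - 2
  the row player's payoff from D: q·0 + (1−q)·6 = -6q + 6
  9q - 2 = -6q + 6  ⇒  15q = 8  ⇒  q = 8/15.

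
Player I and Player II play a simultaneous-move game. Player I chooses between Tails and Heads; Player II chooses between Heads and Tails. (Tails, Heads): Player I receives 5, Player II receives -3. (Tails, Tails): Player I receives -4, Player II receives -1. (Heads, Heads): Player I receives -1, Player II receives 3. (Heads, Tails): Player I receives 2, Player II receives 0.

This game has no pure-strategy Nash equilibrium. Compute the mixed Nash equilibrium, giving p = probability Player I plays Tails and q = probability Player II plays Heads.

p = 3/5, q = 1/2

For Player II to be willing to mix, Player II must be indifferent between Heads and Tails, which pins down Player I's mix.
  Player II's expected payoff from Heads: p·(-3) + (1−p)·3 = -6p + 3
  Player II's expected payoff from Tails: p·(-1) + (1−p)·0 = -p
  -6p + 3 = -p  ⇒  -5p = -3  ⇒  p = 3/5.
In a mixed equilibrium Player I is indifferent between Tails and Heads; this condition fixes q.
  Player I's payoff from Tails: q·5 + (1−q)·(-4) = 9q - 4
  Player I's payoff from Heads: q·(-1) + (1−q)·2 = -3q + 2
  9q - 4 = -3q + 2  ⇒  12q = 6  ⇒  q = 1/2.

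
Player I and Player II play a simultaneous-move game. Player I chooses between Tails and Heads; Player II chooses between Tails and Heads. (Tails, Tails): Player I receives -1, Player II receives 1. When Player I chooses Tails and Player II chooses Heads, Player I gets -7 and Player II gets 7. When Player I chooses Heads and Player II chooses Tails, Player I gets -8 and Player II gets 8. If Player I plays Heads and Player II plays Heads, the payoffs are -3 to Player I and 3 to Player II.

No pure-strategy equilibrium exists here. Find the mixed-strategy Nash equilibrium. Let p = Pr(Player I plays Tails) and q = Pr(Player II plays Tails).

p = 5/11, q = 4/11

In a mixed equilibrium Player II is indifferent between Tails and Heads; this condition fixes p.
  Player II's payoff to Tails: p·1 + (1−p)·8 = -7p + 8
  Player II's payoff to Heads: p·7 + (1−p)·3 = 4p + 3
  -7p + 8 = 4p + 3  ⇒  -11p = -5  ⇒  p = 5/11.
Set Player I's expected payoff from Tails equal to that from Heads:
  Player I's payoff from Tails: q·(-1) + (1−q)·(-7) = 6q - 7
  Player I's payoff from Heads: q·(-8) + (1−q)·(-3) = -5q - 3
  6q - 7 = -5q - 3  ⇒  11q = 4  ⇒  q = 4/11.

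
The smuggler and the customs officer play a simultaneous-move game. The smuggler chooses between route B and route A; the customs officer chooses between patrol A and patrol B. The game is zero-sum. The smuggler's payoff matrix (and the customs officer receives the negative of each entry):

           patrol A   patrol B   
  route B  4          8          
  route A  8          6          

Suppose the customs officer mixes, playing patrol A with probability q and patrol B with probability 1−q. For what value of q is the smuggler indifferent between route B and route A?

In a mixed equilibrium the smuggler is indifferent between route B and route A; this condition fixes q.
  the smuggler's payoff to route B: q·4 + (1−q)·8 = -4q + 8
  the smuggler's payoff to route A: q·8 + (1−q)·6 = 2q + 6
  -4q + 8 = 2q + 6  ⇒  -6q = -2  ⇒  q = 1/3.

q = 1/3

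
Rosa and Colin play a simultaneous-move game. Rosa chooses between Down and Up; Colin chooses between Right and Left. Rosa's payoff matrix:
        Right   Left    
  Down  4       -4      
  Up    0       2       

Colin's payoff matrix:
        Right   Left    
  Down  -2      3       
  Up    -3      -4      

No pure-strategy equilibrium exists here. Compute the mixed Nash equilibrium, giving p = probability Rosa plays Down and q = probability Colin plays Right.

p = 1/6, q = 3/5

Colin's indifference between Right and Left determines Rosa's mixing probability p:
  Colin's expected payoff from Right: p·(-2) + (1−p)·(-3) = p - 3
  Colin's expected payoff from Left: p·3 + (1−p)·(-4) = 7p - 4
  p - 3 = 7p - 4  ⇒  -6p = -1  ⇒  p = 1/6.
In a mixed equilibrium Rosa is indifferent between Down and Up; this condition fixes q.
  Rosa's payoff from Down: q·4 + (1−q)·(-4) = 8q - 4
  Rosa's payoff from Up: q·0 + (1−q)·2 = -2q + 2
  8q - 4 = -2q + 2  ⇒  10q = 6  ⇒  q = 3/5.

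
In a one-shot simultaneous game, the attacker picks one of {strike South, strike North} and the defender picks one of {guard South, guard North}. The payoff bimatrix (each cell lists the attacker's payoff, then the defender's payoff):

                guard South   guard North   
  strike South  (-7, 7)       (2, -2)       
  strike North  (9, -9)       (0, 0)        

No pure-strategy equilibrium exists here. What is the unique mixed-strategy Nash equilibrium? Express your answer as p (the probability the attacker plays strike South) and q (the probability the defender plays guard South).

p = 1/2, q = 1/9

In a mixed equilibrium the defender is indifferent between guard South and guard North; this condition fixes p.
  the defender's expected payoff from guard South: p·7 + (1−p)·(-9) = 16p - 9
  the defender's expected payoff from guard North: p·(-2) + (1−p)·0 = -2p
  16p - 9 = -2p  ⇒  18p = 9  ⇒  p = 1/2.
The defender's mix must leave the attacker indifferent between strike South and strike North.
  the attacker's expected payoff from strike South: q·(-7) + (1−q)·2 = -9q + 2
  the attacker's expected payoff from strike North: q·9 + (1−q)·0 = 9q
  -9q + 2 = 9q  ⇒  -18q = -2  ⇒  q = 1/9.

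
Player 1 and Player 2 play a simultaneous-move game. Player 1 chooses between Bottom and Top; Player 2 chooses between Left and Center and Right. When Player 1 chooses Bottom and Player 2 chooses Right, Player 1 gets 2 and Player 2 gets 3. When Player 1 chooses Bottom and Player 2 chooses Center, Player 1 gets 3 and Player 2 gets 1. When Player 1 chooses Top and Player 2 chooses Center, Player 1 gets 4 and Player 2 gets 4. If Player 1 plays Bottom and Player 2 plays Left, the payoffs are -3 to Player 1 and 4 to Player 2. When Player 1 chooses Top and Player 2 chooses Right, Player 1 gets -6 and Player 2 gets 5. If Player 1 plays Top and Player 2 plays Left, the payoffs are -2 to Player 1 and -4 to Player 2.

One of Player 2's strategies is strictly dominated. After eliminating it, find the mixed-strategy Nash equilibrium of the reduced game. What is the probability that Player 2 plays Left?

q = 8/9

Player 2's strategy Center is strictly dominated by Right: 3 > 1 and 5 > 4. Eliminate Center.
Player 2's mix must leave Player 1 indifferent between Bottom and Top.
  Player 1's expected payoff from Bottom: q·(-3) + (1−q)·2 = -5q + 2
  Player 1's expected payoff from Top: q·(-2) + (1−q)·(-6) = 4q - 6
  -5q + 2 = 4q - 6  ⇒  -9q = -8  ⇒  q = 8/9.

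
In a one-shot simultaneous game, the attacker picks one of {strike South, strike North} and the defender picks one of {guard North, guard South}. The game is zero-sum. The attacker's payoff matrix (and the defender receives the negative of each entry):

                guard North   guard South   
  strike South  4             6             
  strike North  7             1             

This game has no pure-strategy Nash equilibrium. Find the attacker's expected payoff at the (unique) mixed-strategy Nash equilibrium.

The defender's mix must leave the attacker indifferent between strike South and strike North.
  the attacker's payoff to strike South: q·4 + (1−q)·6 = -2q + 6
  the attacker's payoff to strike North: q·7 + (1−q)·1 = 6q + 1
  -2q + 6 = 6q + 1  ⇒  -8q = -5  ⇒  q = 5/8.
At equilibrium the attacker is indifferent across rows, so the attacker's payoff equals the payoff from strike South: (5/8)·4 + (3/8)·6 = 19/4.

19/4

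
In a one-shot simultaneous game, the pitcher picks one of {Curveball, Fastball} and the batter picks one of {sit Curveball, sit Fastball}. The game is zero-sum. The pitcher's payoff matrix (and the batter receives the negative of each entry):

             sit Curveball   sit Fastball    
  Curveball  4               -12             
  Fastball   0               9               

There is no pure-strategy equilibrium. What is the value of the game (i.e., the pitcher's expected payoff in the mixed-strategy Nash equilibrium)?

Set the pitcher's expected payoff from Curveball equal to that from Fastball:
  the pitcher's payoff to Curveball: q·4 + (1−q)·(-12) = 16q - 12
  the pitcher's payoff to Fastball: q·0 + (1−q)·9 = -9q + 9
  16q - 12 = -9q + 9  ⇒  25q = 21  ⇒  q = 21/25.
The value is the pitcher's expected payoff against this mix (using Curveball): (21/25)·4 + (4/25)·(-12) = 36/25.

v = 36/25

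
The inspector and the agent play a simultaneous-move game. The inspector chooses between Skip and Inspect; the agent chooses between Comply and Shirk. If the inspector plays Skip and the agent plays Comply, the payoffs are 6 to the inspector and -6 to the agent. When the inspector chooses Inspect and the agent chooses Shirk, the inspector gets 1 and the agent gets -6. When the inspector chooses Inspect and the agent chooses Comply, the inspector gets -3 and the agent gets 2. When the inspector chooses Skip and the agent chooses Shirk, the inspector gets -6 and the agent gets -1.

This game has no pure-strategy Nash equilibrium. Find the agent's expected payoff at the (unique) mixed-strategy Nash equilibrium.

-38/13

In a mixed equilibrium the agent is indifferent between Comply and Shirk; this condition fixes p.
  the agent's expected payoff from Comply: p·(-6) + (1−p)·2 = -8p + 2
  the agent's expected payoff from Shirk: p·(-1) + (1−p)·(-6) = 5p - 6
  -8p + 2 = 5p - 6  ⇒  -13p = -8  ⇒  p = 8/13.
At equilibrium the agent is indifferent across columns, so the agent's payoff equals the payoff from Comply: (8/13)·(-6) + (5/13)·2 = -38/13.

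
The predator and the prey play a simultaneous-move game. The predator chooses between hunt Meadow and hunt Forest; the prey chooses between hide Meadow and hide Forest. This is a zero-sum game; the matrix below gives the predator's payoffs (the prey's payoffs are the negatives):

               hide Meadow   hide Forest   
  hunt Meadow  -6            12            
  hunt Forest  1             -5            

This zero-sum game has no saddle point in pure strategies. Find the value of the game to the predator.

For the predator to be willing to mix, the predator must be indifferent between hunt Meadow and hunt Forest, which pins down the prey's mix.
  the predator's expected payoff from hunt Meadow: q·(-6) + (1−q)·12 = -18q + 12
  the predator's expected payoff from hunt Forest: q·1 + (1−q)·(-5) = 6q - 5
  -18q + 12 = 6q - 5  ⇒  -24q = -17  ⇒  q = 17/24.
The value is the predator's expected payoff against this mix (using hunt Meadow): (17/24)·(-6) + (7/24)·12 = -3/4.

v = -3/4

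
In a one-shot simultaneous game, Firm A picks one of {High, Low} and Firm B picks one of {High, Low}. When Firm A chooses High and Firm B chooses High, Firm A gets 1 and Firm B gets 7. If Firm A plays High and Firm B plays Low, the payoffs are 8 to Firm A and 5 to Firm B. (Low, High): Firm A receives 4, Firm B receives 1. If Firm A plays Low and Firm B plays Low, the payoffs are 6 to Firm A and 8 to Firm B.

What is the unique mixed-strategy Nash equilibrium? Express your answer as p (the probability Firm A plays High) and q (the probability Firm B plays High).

p = 7/9, q = 2/5

Firm A's mix must leave Firm B indifferent between High and Low.
  Firm B's payoff to High: p·7 + (1−p)·1 = 6p + 1
  Firm B's payoff to Low: p·5 + (1−p)·8 = -3p + 8
  6p + 1 = -3p + 8  ⇒  9p = 7  ⇒  p = 7/9.
Firm A's indifference between High and Low determines Firm B's mixing probability q:
  Firm A's payoff to High: q·1 + (1−q)·8 = -7q + 8
  Firm A's payoff to Low: q·4 + (1−q)·6 = -2q + 6
  -7q + 8 = -2q + 6  ⇒  -5q = -2  ⇒  q = 2/5.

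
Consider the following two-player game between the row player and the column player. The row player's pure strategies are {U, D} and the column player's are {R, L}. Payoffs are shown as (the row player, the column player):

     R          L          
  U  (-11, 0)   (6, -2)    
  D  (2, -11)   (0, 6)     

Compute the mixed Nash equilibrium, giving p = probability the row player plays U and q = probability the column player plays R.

p = 17/19, q = 6/19

In a mixed equilibrium the column player is indifferent between R and L; this condition fixes p.
  the column player's payoff to R: p·0 + (1−p)·(-11) = 11p - 11
  the column player's payoff to L: p·(-2) + (1−p)·6 = -8p + 6
  11p - 11 = -8p + 6  ⇒  19p = 17  ⇒  p = 17/19.
The column player's mix must leave the row player indifferent between U and D.
  the row player's expected payoff from U: q·(-11) + (1−q)·6 = -17q + 6
  the row player's expected payoff from D: q·2 + (1−q)·0 = 2q
  -17q + 6 = 2q  ⇒  -19q = -6  ⇒  q = 6/19.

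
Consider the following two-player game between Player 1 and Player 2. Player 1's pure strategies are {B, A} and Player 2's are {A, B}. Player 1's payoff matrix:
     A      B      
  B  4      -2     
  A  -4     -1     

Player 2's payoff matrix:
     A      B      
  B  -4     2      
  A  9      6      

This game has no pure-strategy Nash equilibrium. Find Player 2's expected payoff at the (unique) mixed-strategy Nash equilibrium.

14/3

Set Player 2's expected payoff from A equal to that from B:
  Player 2's expected payoff from A: p·(-4) + (1−p)·9 = -13p + 9
  Player 2's expected payoff from B: p·2 + (1−p)·6 = -4p + 6
  -13p + 9 = -4p + 6  ⇒  -9p = -3  ⇒  p = 1/3.
At equilibrium Player 2 is indifferent across columns, so Player 2's payoff equals the payoff from A: (1/3)·(-4) + (2/3)·9 = 14/3.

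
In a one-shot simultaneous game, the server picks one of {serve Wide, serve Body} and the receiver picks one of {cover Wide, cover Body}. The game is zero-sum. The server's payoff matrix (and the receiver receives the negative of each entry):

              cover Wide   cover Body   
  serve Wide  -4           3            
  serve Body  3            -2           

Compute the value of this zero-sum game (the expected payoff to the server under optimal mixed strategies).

The server's indifference between serve Wide and serve Body determines the receiver's mixing probability q:
  the server's payoff from serve Wide: q·(-4) + (1−q)·3 = -7q + 3
  the server's payoff from serve Body: q·3 + (1−q)·(-2) = 5q - 2
  -7q + 3 = 5q - 2  ⇒  -12q = -5  ⇒  q = 5/12.
The value is the server's expected payoff against this mix (using serve Wide): (5/12)·(-4) + (7/12)·3 = 1/12.

v = 1/12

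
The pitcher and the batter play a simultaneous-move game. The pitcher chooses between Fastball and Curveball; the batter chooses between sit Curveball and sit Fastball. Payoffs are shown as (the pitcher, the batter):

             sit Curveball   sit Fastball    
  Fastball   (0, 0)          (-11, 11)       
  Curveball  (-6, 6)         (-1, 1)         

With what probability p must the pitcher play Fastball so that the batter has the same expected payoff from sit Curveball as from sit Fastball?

p = 5/16

The batter's indifference between sit Curveball and sit Fastball determines the pitcher's mixing probability p:
  the batter's expected payoff from sit Curveball: p·0 + (1−p)·6 = -6p + 6
  the batter's expected payoff from sit Fastball: p·11 + (1−p)·1 = 10p + 1
  -6p + 6 = 10p + 1  ⇒  -16p = -5  ⇒  p = 5/16.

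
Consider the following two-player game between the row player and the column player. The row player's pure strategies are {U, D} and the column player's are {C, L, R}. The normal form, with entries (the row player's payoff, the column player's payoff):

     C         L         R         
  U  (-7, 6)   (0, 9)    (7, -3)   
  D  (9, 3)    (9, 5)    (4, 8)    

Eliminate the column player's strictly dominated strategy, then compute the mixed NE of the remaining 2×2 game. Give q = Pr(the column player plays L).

The column player's strategy C is strictly dominated by L: 9 > 6 and 5 > 3. Eliminate C.
The row player's indifference between U and D determines the column player's mixing probability q:
  the row player's payoff to U: q·0 + (1−q)·7 = -7q + 7
  the row player's payoff to D: q·9 + (1−q)·4 = 5q + 4
  -7q + 7 = 5q + 4  ⇒  -12q = -3  ⇒  q = 1/4.

q = 1/4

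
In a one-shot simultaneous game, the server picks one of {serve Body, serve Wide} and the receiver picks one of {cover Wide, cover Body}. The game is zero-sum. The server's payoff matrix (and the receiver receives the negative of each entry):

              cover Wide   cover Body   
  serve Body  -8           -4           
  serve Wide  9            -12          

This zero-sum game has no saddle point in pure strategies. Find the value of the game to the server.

v = -132/25

Set the server's expected payoff from serve Body equal to that from serve Wide:
  the server's expected payoff from serve Body: q·(-8) + (1−q)·(-4) = -4q - 4
  the server's expected payoff from serve Wide: q·9 + (1−q)·(-12) = 21q - 12
  -4q - 4 = 21q - 12  ⇒  -25q = -8  ⇒  q = 8/25.
The value is the server's expected payoff against this mix (using serve Body): (8/25)·(-8) + (17/25)·(-4) = -132/25.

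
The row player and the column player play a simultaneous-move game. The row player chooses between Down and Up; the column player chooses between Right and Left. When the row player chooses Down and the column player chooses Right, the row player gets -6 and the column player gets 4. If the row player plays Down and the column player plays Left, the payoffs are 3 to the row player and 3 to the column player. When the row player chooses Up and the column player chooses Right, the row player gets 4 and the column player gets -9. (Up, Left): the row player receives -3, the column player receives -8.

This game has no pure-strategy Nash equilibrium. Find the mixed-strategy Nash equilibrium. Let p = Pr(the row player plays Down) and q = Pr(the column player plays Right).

p = 1/2, q = 3/8

In a mixed equilibrium the column player is indifferent between Right and Left; this condition fixes p.
  the column player's payoff to Right: p·4 + (1−p)·(-9) = 13p - 9
  the column player's payoff to Left: p·3 + (1−p)·(-8) = 11p - 8
  13p - 9 = 11p - 8  ⇒  2p = 1  ⇒  p = 1/2.
The row player's indifference between Down and Up determines the column player's mixing probability q:
  the row player's payoff to Down: q·(-6) + (1−q)·3 = -9q + 3
  the row player's payoff to Up: q·4 + (1−q)·(-3) = 7q - 3
  -9q + 3 = 7q - 3  ⇒  -16q = -6  ⇒  q = 3/8.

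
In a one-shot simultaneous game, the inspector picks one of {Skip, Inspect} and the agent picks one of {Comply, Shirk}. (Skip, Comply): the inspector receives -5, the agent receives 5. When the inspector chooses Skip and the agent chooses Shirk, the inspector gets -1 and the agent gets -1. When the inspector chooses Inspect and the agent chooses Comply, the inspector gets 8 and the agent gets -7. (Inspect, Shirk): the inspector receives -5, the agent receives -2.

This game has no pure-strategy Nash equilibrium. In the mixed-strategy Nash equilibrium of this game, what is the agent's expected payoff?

-17/11

The inspector's mix must leave the agent indifferent between Comply and Shirk.
  the agent's payoff to Comply: p·5 + (1−p)·(-7) = 12p - 7
  the agent's payoff to Shirk: p·(-1) + (1−p)·(-2) = p - 2
  12p - 7 = p - 2  ⇒  11p = 5  ⇒  p = 5/11.
At equilibrium the agent is indifferent across columns, so the agent's payoff equals the payoff from Comply: (5/11)·5 + (6/11)·(-7) = -17/11.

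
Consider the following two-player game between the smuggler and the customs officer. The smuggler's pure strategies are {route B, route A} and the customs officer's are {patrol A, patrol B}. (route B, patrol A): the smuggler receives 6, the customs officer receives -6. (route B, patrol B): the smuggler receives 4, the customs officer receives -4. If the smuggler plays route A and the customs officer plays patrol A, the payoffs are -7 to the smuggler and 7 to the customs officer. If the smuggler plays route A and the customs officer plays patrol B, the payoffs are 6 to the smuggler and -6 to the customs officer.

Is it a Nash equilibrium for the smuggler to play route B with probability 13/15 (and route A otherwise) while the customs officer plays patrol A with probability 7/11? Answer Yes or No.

Given the customs officer's mix q = 7/11, the smuggler's payoff from route B is 58/11 but from route A is -25/11. The smuggler strictly prefers route B, so the smuggler would not mix.
So the proposed profile is not a Nash equilibrium.

No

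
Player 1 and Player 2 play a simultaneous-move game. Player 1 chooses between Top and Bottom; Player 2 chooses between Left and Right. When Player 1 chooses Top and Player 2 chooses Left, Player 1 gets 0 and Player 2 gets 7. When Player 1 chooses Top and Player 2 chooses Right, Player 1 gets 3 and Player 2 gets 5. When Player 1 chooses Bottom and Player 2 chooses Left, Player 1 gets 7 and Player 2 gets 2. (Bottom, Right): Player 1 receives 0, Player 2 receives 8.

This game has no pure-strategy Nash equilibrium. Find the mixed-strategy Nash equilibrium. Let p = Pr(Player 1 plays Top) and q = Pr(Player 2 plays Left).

p = 3/4, q = 3/10

For Player 2 to be willing to mix, Player 2 must be indifferent between Left and Right, which pins down Player 1's mix.
  Player 2's payoff from Left: p·7 + (1−p)·2 = 5p + 2
  Player 2's payoff from Right: p·5 + (1−p)·8 = -3p + 8
  5p + 2 = -3p + 8  ⇒  8p = 6  ⇒  p = 3/4.
Set Player 1's expected payoff from Top equal to that from Bottom:
  Player 1's payoff from Top: q·0 + (1−q)·3 = -3q + 3
  Player 1's payoff from Bottom: q·7 + (1−q)·0 = 7q
  -3q + 3 = 7q  ⇒  -10q = -3  ⇒  q = 3/10.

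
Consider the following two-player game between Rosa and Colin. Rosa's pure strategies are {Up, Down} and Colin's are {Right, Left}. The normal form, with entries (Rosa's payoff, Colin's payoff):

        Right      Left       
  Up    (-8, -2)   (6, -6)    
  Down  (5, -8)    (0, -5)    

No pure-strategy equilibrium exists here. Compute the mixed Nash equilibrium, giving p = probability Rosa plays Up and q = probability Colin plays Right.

p = 3/7, q = 6/19

Set Colin's expected payoff from Right equal to that from Left:
  Colin's payoff to Right: p·(-2) + (1−p)·(-8) = 6p - 8
  Colin's payoff to Left: p·(-6) + (1−p)·(-5) = -p - 5
  6p - 8 = -p - 5  ⇒  7p = 3  ⇒  p = 3/7.
Set Rosa's expected payoff from Up equal to that from Down:
  Rosa's payoff to Up: q·(-8) + (1−q)·6 = -14q + 6
  Rosa's payoff to Down: q·5 + (1−q)·0 = 5q
  -14q + 6 = 5q  ⇒  -19q = -6  ⇒  q = 6/19.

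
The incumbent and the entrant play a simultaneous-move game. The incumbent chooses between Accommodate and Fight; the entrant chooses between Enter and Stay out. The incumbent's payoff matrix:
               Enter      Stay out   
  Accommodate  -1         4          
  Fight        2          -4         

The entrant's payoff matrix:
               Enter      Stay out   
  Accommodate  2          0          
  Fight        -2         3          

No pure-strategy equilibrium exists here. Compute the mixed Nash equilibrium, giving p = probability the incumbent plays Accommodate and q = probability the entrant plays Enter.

In a mixed equilibrium the entrant is indifferent between Enter and Stay out; this condition fixes p.
  the entrant's expected payoff from Enter: p·2 + (1−p)·(-2) = 4p - 2
  the entrant's expected payoff from Stay out: p·0 + (1−p)·3 = -3p + 3
  4p - 2 = -3p + 3  ⇒  7p = 5  ⇒  p = 5/7.
Set the incumbent's expected payoff from Accommodate equal to that from Fight:
  the incumbent's payoff to Accommodate: q·(-1) + (1−q)·4 = -5q + 4
  the incumbent's payoff to Fight: q·2 + (1−q)·(-4) = 6q - 4
  -5q + 4 = 6q - 4  ⇒  -11q = -8  ⇒  q = 8/11.

p = 5/7, q = 8/11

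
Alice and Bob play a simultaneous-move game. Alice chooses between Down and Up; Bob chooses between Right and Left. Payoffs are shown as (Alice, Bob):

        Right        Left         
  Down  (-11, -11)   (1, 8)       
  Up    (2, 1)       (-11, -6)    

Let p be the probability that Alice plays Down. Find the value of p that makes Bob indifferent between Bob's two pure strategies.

p = 7/26

Bob's indifference between Right and Left determines Alice's mixing probability p:
  Bob's expected payoff from Right: p·(-11) + (1−p)·1 = -12p + 1
  Bob's expected payoff from Left: p·8 + (1−p)·(-6) = 14p - 6
  -12p + 1 = 14p - 6  ⇒  -26p = -7  ⇒  p = 7/26.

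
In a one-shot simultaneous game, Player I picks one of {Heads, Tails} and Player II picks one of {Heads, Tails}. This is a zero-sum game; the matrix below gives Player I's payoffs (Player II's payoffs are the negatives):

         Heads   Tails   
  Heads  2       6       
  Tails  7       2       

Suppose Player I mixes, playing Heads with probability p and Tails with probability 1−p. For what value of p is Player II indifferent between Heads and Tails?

p = 5/9

In a mixed equilibrium Player II is indifferent between Heads and Tails; this condition fixes p.
  Player II's payoff from Heads: p·(-2) + (1−p)·(-7) = 5p - 7
  Player II's payoff from Tails: p·(-6) + (1−p)·(-2) = -4p - 2
  5p - 7 = -4p - 2  ⇒  9p = 5  ⇒  p = 5/9.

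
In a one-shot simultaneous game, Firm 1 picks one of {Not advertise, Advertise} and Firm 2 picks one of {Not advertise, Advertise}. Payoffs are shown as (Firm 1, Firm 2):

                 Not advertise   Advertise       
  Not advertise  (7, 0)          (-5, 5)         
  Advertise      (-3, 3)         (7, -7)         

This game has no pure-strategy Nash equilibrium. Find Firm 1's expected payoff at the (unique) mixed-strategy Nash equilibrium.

17/11

Firm 1's indifference between Not advertise and Advertise determines Firm 2's mixing probability q:
  Firm 1's expected payoff from Not advertise: q·7 + (1−q)·(-5) = 12q - 5
  Firm 1's expected payoff from Advertise: q·(-3) + (1−q)·7 = -10q + 7
  12q - 5 = -10q + 7  ⇒  22q = 12  ⇒  q = 6/11.
At equilibrium Firm 1 is indifferent across rows, so Firm 1's payoff equals the payoff from Not advertise: (6/11)·7 + (5/11)·(-5) = 17/11.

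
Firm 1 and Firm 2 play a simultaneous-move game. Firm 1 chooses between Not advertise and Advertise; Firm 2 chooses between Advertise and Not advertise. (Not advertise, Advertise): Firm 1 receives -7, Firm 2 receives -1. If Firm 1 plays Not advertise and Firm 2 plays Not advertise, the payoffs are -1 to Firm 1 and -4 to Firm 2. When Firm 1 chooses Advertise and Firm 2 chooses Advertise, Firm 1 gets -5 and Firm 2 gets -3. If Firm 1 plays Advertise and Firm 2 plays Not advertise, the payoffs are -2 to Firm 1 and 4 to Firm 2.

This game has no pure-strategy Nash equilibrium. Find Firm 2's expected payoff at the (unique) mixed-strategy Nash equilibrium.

-8/5

Firm 2's indifference between Advertise and Not advertise determines Firm 1's mixing probability p:
  Firm 2's expected payoff from Advertise: p·(-1) + (1−p)·(-3) = 2p - 3
  Firm 2's expected payoff from Not advertise: p·(-4) + (1−p)·4 = -8p + 4
  2p - 3 = -8p + 4  ⇒  10p = 7  ⇒  p = 7/10.
At equilibrium Firm 2 is indifferent across columns, so Firm 2's payoff equals the payoff from Advertise: (7/10)·(-1) + (3/10)·(-3) = -8/5.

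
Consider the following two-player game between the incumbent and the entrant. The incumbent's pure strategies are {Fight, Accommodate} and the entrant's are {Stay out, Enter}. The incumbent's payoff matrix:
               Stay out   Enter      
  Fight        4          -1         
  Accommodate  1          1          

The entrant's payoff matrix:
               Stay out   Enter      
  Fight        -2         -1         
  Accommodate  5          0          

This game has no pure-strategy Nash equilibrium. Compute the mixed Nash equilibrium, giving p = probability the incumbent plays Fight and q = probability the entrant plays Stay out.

p = 5/6, q = 2/5

For the entrant to be willing to mix, the entrant must be indifferent between Stay out and Enter, which pins down the incumbent's mix.
  the entrant's payoff to Stay out: p·(-2) + (1−p)·5 = -7p + 5
  the entrant's payoff to Enter: p·(-1) + (1−p)·0 = -p
  -7p + 5 = -p  ⇒  -6p = -5  ⇒  p = 5/6.
The incumbent's indifference between Fight and Accommodate determines the entrant's mixing probability q:
  the incumbent's payoff from Fight: q·4 + (1−q)·(-1) = 5q - 1
  the incumbent's payoff from Accommodate: q·1 + (1−q)·1 = 1
  5q - 1 = 1  ⇒  5q = 2  ⇒  q = 2/5.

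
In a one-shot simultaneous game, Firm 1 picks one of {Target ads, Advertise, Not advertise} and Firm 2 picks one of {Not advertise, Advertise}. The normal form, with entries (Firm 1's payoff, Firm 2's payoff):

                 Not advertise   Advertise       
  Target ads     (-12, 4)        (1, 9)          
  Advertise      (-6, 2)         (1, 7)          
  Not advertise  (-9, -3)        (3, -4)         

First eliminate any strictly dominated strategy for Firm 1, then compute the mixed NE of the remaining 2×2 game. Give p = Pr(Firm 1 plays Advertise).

Firm 1's strategy Target ads is strictly dominated by Not advertise: -9 > -12 and 3 > 1. Eliminate Target ads.
Firm 2's indifference between Not advertise and Advertise determines Firm 1's mixing probability p:
  Firm 2's payoff from Not advertise: p·2 + (1−p)·(-3) = 5p - 3
  Firm 2's payoff from Advertise: p·7 + (1−p)·(-4) = 11p - 4
  5p - 3 = 11p - 4  ⇒  -6p = -1  ⇒  p = 1/6.

p = 1/6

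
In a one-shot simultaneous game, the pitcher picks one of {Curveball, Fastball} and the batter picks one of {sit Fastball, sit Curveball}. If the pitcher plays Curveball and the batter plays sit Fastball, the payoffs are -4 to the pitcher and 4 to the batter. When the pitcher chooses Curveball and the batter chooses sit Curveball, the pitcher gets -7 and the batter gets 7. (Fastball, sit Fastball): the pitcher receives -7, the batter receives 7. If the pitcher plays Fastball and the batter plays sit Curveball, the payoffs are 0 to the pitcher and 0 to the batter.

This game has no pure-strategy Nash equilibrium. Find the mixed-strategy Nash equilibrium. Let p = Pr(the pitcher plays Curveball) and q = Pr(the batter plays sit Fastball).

p = 7/10, q = 7/10

Set the batter's expected payoff from sit Fastball equal to that from sit Curveball:
  the batter's expected payoff from sit Fastball: p·4 + (1−p)·7 = -3p + 7
  the batter's expected payoff from sit Curveball: p·7 + (1−p)·0 = 7p
  -3p + 7 = 7p  ⇒  -10p = -7  ⇒  p = 7/10.
The pitcher's indifference between Curveball and Fastball determines the batter's mixing probability q:
  the pitcher's expected payoff from Curveball: q·(-4) + (1−q)·(-7) = 3q - 7
  the pitcher's expected payoff from Fastball: q·(-7) + (1−q)·0 = -7q
  3q - 7 = -7q  ⇒  10q = 7  ⇒  q = 7/10.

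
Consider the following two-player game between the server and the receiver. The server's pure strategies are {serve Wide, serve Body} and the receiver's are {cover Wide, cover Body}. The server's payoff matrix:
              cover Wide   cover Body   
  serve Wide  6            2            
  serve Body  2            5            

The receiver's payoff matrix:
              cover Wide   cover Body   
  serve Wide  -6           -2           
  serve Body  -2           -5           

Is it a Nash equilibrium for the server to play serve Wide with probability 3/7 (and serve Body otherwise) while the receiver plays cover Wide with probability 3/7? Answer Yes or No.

Check the receiver's indifference given the server's mix p = 3/7:
  payoff from cover Wide = -26/7; payoff from cover Body = -26/7 — equal.
Check the server's indifference given the receiver's mix q = 3/7:
  payoff from serve Wide = 26/7; payoff from serve Body = 26/7 — equal.
Both players are indifferent, so neither can profitably deviate.

Yes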